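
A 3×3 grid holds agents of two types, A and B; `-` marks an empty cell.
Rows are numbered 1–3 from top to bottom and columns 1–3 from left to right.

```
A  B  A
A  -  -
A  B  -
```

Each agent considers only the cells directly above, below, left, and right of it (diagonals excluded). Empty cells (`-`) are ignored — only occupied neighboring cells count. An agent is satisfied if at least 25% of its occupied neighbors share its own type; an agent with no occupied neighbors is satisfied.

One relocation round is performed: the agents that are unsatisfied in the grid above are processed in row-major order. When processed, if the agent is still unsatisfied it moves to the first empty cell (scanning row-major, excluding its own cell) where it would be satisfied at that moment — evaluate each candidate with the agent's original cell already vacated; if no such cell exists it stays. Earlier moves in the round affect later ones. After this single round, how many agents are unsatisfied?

Initially unsatisfied (in order): (1,2), (1,3), (3,2).
  (1,2) → (2,2).
  (1,3): now satisfied by earlier moves; stays.
  (3,2): now satisfied by earlier moves; stays.
Resulting grid:
A - A
A B -
A B -
All satisfied now.

0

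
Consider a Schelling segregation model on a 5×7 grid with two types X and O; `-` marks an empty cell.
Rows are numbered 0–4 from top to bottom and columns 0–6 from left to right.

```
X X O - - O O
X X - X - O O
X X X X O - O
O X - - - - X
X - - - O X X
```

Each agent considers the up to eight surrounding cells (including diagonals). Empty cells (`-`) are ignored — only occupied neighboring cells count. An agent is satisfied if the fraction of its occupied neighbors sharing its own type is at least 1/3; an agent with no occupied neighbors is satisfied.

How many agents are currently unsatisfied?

Row 0: (0,0)X 3/3 satisfied · (0,1)X 3/4 satisfied · (0,2)O 0/3 not · (0,5)O 3/3 satisfied · (0,6)O 3/3 satisfied
Row 1: (1,0)X 5/5 satisfied · (1,1)X 6/7 satisfied · (1,3)X 2/4 satisfied · (1,5)O 5/5 satisfied · (1,6)O 4/4 satisfied
Row 2: (2,0)X 4/5 satisfied · (2,1)X 5/6 satisfied · (2,2)X 5/5 satisfied · (2,3)X 2/3 satisfied · (2,4)O 1/3 satisfied · (2,6)O 2/3 satisfied
Row 3: (3,0)O 0/4 not · (3,1)X 4/5 satisfied · (3,6)X 2/3 satisfied
Row 4: (4,0)X 1/2 satisfied · (4,4)O 0/1 not · (4,5)X 2/3 satisfied · (4,6)X 2/2 satisfied
Unsatisfied: (0,2), (3,0), (4,4) — 3 in total.

3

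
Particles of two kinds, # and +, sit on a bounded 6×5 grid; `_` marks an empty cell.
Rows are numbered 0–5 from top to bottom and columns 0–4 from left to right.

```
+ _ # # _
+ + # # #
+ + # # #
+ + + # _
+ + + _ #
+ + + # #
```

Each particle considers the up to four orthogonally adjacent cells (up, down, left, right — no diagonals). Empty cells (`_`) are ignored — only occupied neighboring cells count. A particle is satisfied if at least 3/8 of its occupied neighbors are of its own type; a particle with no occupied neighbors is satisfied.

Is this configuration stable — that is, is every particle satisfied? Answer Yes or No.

Row 0: (0,0)+ 1/1 ok · (0,2)# 2/2 ok · (0,3)# 2/2 ok
Row 1: (1,0)+ 3/3 ok · (1,1)+ 2/3 ok · (1,2)# 3/4 ok · (1,3)# 4/4 ok · (1,4)# 2/2 ok
Row 2: (2,0)+ 3/3 ok · (2,1)+ 3/4 ok · (2,2)# 2/4 ok · (2,3)# 4/4 ok · (2,4)# 2/2 ok
Row 3: (3,0)+ 3/3 ok · (3,1)+ 4/4 ok · (3,2)+ 2/4 ok · (3,3)# 1/2 ok
Row 4: (4,0)+ 3/3 ok · (4,1)+ 4/4 ok · (4,2)+ 3/3 ok · (4,4)# 1/1 ok
Row 5: (5,0)+ 2/2 ok · (5,1)+ 3/3 ok · (5,2)+ 2/3 ok · (5,3)# 1/2 ok · (5,4)# 2/2 ok
All meet the threshold, so the configuration is stable.

Yes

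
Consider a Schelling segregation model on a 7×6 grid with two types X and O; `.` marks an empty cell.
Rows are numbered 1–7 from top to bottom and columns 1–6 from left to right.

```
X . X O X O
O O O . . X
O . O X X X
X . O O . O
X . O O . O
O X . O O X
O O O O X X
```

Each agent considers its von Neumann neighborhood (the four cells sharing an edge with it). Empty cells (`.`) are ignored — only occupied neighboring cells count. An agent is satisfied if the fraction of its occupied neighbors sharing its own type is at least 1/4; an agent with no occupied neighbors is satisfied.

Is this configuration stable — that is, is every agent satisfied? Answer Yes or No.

No

Row 1: (1,1)X 0/1 unhappy · (1,3)X 0/2 unhappy · (1,4)O 0/2 unhappy · (1,5)X 0/2 unhappy · (1,6)O 0/2 unhappy
Row 2: (2,1)O 2/3 ok · (2,2)O 2/2 ok · (2,3)O 2/3 ok · (2,6)X 1/2 ok
Row 3: (3,1)O 1/2 ok · (3,3)O 2/3 ok · (3,4)X 1/3 ok · (3,5)X 2/2 ok · (3,6)X 2/3 ok
Row 4: (4,1)X 1/2 ok · (4,3)O 3/3 ok · (4,4)O 2/3 ok · (4,6)O 1/2 ok
Row 5: (5,1)X 1/2 ok · (5,3)O 2/2 ok · (5,4)O 3/3 ok · (5,6)O 1/2 ok
Row 6: (6,1)O 1/3 ok · (6,2)X 0/2 unhappy · (6,4)O 3/3 ok · (6,5)O 1/3 ok · (6,6)X 1/3 ok
Row 7: (7,1)O 2/2 ok · (7,2)O 2/3 ok · (7,3)O 2/2 ok · (7,4)O 2/3 ok · (7,5)X 1/3 ok · (7,6)X 2/2 ok
For instance (1,1) has only 0/1 same-type neighbors, below 1/4.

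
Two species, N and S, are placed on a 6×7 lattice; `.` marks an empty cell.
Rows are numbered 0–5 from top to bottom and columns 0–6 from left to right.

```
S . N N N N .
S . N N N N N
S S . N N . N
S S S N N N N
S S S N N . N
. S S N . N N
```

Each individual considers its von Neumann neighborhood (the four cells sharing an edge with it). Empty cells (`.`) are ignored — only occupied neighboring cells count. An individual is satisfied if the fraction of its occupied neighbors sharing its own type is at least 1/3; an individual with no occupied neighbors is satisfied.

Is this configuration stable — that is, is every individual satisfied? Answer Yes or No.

(0,0)S 1/1 ✓
(0,2)N 2/2 ✓
(0,3)N 3/3 ✓
(0,4)N 3/3 ✓
(0,5)N 2/2 ✓
(1,0)S 2/2 ✓
(1,2)N 2/2 ✓
(1,3)N 4/4 ✓
(1,4)N 4/4 ✓
(1,5)N 3/3 ✓
(1,6)N 2/2 ✓
(2,0)S 3/3 ✓
(2,1)S 2/2 ✓
(2,3)N 3/3 ✓
(2,4)N 3/3 ✓
(2,6)N 2/2 ✓
(3,0)S 3/3 ✓
(3,1)S 4/4 ✓
(3,2)S 2/3 ✓
(3,3)N 3/4 ✓
(3,4)N 4/4 ✓
(3,5)N 2/2 ✓
(3,6)N 3/3 ✓
(4,0)S 2/2 ✓
(4,1)S 4/4 ✓
(4,2)S 3/4 ✓
(4,3)N 3/4 ✓
(4,4)N 2/2 ✓
(4,6)N 2/2 ✓
(5,1)S 2/2 ✓
(5,2)S 2/3 ✓
(5,3)N 1/2 ✓
(5,5)N 1/1 ✓
(5,6)N 2/2 ✓
All meet the threshold, so the configuration is stable.

Yes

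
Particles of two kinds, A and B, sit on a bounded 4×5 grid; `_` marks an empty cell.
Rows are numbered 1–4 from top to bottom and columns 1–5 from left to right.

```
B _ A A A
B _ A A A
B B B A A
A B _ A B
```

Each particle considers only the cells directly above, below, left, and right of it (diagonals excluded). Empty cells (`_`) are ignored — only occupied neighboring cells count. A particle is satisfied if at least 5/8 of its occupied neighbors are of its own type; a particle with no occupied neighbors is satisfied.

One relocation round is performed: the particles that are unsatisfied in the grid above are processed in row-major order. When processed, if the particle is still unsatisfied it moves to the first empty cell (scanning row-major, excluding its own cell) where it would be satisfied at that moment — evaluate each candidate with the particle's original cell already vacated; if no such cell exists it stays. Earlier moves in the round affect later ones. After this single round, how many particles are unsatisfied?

0

Initially unsatisfied (in order): (3,3), (4,1), (4,2), (4,4), (4,5).
  (3,3) → (2,2).
  (4,1) → (3,3).
  (4,2): now satisfied by earlier moves; stays.
  (4,4): no empty cell satisfies it; stays.
  (4,5) → (1,2).
Resulting grid:
B B A A A
B B A A A
B B A A A
_ B _ A _
All satisfied now.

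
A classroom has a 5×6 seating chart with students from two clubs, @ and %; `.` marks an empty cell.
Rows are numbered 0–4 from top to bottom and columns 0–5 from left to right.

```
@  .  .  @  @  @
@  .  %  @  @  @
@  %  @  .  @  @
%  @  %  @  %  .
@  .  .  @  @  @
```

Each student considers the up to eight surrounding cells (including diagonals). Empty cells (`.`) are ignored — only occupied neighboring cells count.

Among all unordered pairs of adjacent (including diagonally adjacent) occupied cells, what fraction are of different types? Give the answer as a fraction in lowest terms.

5/13

Scan each occupied cell's neighbors to the right and below (and the two forward diagonals) so each pair is counted once.
From row 0: 1 unlike of 11 pairs (running 1/11).
From row 1: 3 unlike of 13 pairs (running 4/24).
From row 2: 7 unlike of 14 pairs (running 11/38).
From row 3: 9 unlike of 12 pairs (running 20/50).
From row 4: 0 unlike of 2 pairs (running 20/52).
Total adjacent occupied pairs: 52; unlike-type pairs: 20.
20/52 reduces to 5/13.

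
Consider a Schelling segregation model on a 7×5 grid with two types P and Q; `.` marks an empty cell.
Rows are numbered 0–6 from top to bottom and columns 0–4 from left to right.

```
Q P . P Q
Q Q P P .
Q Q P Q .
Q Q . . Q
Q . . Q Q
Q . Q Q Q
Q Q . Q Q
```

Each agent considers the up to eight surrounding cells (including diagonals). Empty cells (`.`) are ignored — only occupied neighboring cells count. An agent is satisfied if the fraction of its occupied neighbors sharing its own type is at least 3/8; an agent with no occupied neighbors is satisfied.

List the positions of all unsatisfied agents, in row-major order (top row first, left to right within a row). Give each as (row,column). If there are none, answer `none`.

(0,1), (0,4), (2,2), (2,3)

Row 0: (0,0)Q 2/3 ok · (0,1)P 1/4 unhappy · (0,3)P 2/3 ok · (0,4)Q 0/2 unhappy
Row 1: (1,0)Q 4/5 ok · (1,1)Q 4/7 ok · (1,2)P 4/7 ok · (1,3)P 3/5 ok
Row 2: (2,0)Q 5/5 ok · (2,1)Q 5/7 ok · (2,2)P 2/6 unhappy · (2,3)Q 1/4 unhappy
Row 3: (3,0)Q 4/4 ok · (3,1)Q 4/5 ok · (3,4)Q 3/3 ok
Row 4: (4,0)Q 3/3 ok · (4,3)Q 5/5 ok · (4,4)Q 4/4 ok
Row 5: (5,0)Q 3/3 ok · (5,2)Q 4/4 ok · (5,3)Q 6/6 ok · (5,4)Q 5/5 ok
Row 6: (6,0)Q 2/2 ok · (6,1)Q 3/3 ok · (6,3)Q 4/4 ok · (6,4)Q 3/3 ok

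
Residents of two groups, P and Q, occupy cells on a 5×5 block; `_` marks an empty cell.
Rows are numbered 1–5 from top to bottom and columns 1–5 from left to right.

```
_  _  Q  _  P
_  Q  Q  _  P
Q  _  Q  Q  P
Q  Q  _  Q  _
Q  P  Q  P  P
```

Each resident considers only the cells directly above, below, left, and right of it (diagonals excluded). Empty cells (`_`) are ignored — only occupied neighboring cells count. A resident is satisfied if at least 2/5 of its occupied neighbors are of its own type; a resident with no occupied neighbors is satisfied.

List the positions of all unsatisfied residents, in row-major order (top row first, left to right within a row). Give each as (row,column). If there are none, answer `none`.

(5,2), (5,3), (5,4)

(1,3)Q 1/1 ok
(1,5)P 1/1 ok
(2,2)Q 1/1 ok
(2,3)Q 3/3 ok
(2,5)P 2/2 ok
(3,1)Q 1/1 ok
(3,3)Q 2/2 ok
(3,4)Q 2/3 ok
(3,5)P 1/2 ok
(4,1)Q 3/3 ok
(4,2)Q 1/2 ok
(4,4)Q 1/2 ok
(5,1)Q 1/2 ok
(5,2)P 0/3 unhappy
(5,3)Q 0/2 unhappy
(5,4)P 1/3 unhappy
(5,5)P 1/1 ok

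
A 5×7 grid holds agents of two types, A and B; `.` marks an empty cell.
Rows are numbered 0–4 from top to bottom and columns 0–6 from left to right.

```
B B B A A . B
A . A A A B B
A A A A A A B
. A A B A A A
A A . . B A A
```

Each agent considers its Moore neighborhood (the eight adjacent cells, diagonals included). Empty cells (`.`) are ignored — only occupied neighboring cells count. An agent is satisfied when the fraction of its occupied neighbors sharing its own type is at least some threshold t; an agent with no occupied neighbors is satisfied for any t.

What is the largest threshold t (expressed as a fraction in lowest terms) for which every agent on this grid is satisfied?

(0,0)B 1/2
(0,1)B 2/4
(0,2)B 1/4
(0,3)A 4/5
(0,4)A 3/4
(0,6)B 2/2
(1,0)A 2/4
(1,2)A 5/7
(1,3)A 7/8
(1,4)A 6/7
(1,5)B 3/7
(1,6)B 3/4
(2,0)A 3/3
(2,1)A 6/6
(2,2)A 6/7
(2,3)A 7/8
(2,4)A 6/8
(2,5)A 5/8
(2,6)B 2/5
(3,1)A 6/6
(3,2)A 5/6
(3,3)B 1/6
(3,4)A 5/7
(3,5)A 6/8
(3,6)A 4/5
(4,0)A 2/2
(4,1)A 3/3
(4,4)B 1/4
(4,5)A 4/5
(4,6)A 3/3
The smallest same-type fraction is 1/6 at (3,3), which reduces to 1/6. Any threshold above that leaves this agent unsatisfied.

1/6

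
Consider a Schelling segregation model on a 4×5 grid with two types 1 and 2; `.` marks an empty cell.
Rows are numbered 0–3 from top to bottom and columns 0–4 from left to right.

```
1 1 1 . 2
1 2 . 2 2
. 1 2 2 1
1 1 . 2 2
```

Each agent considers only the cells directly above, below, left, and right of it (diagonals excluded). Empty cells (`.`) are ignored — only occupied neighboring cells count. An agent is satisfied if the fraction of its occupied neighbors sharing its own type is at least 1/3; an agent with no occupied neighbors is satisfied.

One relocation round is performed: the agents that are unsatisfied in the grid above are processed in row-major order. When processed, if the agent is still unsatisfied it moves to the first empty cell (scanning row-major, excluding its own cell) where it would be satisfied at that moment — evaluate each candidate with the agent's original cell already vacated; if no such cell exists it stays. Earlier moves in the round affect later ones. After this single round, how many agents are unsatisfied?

Initially unsatisfied (in order): (1,1), (2,4).
  (1,1) → (0,3).
  (2,4) → (1,1).
Resulting grid:
1 1 1 2 2
1 1 . 2 2
. 1 2 2 .
1 1 . 2 2
All satisfied now.

0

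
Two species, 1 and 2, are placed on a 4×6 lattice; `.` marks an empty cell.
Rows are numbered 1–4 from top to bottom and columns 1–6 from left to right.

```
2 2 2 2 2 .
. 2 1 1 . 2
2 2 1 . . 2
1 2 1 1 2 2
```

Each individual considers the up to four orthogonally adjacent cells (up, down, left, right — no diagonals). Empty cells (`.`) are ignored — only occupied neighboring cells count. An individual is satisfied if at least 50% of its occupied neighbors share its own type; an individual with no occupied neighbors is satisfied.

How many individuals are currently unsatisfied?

2

Row 1: (1,1)2 1/1 satisfied · (1,2)2 3/3 satisfied · (1,3)2 2/3 satisfied · (1,4)2 2/3 satisfied · (1,5)2 1/1 satisfied
Row 2: (2,2)2 2/3 satisfied · (2,3)1 2/4 satisfied · (2,4)1 1/2 satisfied · (2,6)2 1/1 satisfied
Row 3: (3,1)2 1/2 satisfied · (3,2)2 3/4 satisfied · (3,3)1 2/3 satisfied · (3,6)2 2/2 satisfied
Row 4: (4,1)1 0/2 not · (4,2)2 1/3 not · (4,3)1 2/3 satisfied · (4,4)1 1/2 satisfied · (4,5)2 1/2 satisfied · (4,6)2 2/2 satisfied
Unsatisfied: (4,1), (4,2) — 2 in total.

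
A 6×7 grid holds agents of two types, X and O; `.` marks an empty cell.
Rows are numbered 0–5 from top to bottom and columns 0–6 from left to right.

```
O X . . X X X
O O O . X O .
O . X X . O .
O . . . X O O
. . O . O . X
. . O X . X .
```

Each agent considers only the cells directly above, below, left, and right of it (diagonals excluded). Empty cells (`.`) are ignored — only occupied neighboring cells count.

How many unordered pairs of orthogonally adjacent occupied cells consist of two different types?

Scan each occupied cell's neighbors to the right and below so each pair is counted once.
From row 0: 3 unlike of 7 pairs (running 3/7).
From row 1: 2 unlike of 6 pairs (running 5/13).
From row 2: 0 unlike of 3 pairs (running 5/16).
From row 3: 3 unlike of 4 pairs (running 8/20).
From row 4: 0 unlike of 1 pairs (running 8/21).
From row 5: 1 unlike of 1 pairs (running 9/22).
Total adjacent occupied pairs: 22; unlike-type pairs: 9.

9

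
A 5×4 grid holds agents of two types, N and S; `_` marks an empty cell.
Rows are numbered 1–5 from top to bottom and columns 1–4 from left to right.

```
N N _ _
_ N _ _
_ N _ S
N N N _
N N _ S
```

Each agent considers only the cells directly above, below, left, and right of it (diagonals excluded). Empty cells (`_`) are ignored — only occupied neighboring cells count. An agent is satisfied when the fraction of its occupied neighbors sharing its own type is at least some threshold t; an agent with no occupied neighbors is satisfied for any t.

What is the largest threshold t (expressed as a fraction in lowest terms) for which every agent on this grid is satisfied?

Row 1: (1,1)N 1/1 · (1,2)N 2/2
Row 2: (2,2)N 2/2
Row 3: (3,2)N 2/2 · (3,4)S — no occupied neighbors
Row 4: (4,1)N 2/2 · (4,2)N 4/4 · (4,3)N 1/1
Row 5: (5,1)N 2/2 · (5,2)N 2/2 · (5,4)S — no occupied neighbors
The smallest same-type fraction is 1/1 at (1,1), which reduces to 1/1. Any threshold above that leaves this agent unsatisfied.

1/1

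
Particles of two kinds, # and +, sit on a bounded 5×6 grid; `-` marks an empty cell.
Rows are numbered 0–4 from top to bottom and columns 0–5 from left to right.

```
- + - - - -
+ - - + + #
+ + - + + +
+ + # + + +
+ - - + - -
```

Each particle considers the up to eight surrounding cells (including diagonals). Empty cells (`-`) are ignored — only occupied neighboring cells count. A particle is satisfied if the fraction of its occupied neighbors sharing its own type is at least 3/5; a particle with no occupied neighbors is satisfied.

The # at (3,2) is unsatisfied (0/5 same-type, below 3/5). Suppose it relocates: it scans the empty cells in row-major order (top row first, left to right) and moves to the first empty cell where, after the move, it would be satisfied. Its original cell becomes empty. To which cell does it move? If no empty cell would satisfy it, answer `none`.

none

Vacating (3,2). Empty cells in order:
  (0,0): 0/2 same-type → still unsatisfied.
  (0,2): 0/2 same-type → still unsatisfied.
  (0,3): 0/2 same-type → still unsatisfied.
  (0,4): 1/3 same-type → still unsatisfied.
  (0,5): 1/2 same-type → still unsatisfied.
  (1,1): 0/4 same-type → still unsatisfied.
  (1,2): 0/4 same-type → still unsatisfied.
  (2,2): 0/5 same-type → still unsatisfied.
  (4,1): 0/3 same-type → still unsatisfied.
  (4,2): 0/3 same-type → still unsatisfied.
  (4,4): 0/4 same-type → still unsatisfied.
  (4,5): 0/2 same-type → still unsatisfied.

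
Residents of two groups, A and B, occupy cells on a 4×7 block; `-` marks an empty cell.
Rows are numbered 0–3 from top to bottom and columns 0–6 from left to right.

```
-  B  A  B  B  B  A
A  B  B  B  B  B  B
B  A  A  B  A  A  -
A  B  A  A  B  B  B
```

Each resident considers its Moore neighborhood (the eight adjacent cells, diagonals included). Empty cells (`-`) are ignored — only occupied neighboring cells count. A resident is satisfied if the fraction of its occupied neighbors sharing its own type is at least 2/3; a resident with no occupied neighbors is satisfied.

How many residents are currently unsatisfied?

22

(0,1)B 2/4 not
(0,2)A 0/5 not
(0,3)B 4/5 satisfied
(0,4)B 5/5 satisfied
(0,5)B 4/5 satisfied
(0,6)A 0/3 not
(1,0)A 1/4 not
(1,1)B 3/7 not
(1,2)B 5/8 not
(1,3)B 5/8 not
(1,4)B 6/8 satisfied
(1,5)B 4/7 not
(1,6)B 2/4 not
(2,0)B 2/5 not
(2,1)A 4/8 not
(2,2)A 3/8 not
(2,3)B 4/8 not
(2,4)A 2/8 not
(2,5)A 1/7 not
(3,0)A 1/3 not
(3,1)B 1/5 not
(3,2)A 3/5 not
(3,3)A 3/5 not
(3,4)B 2/5 not
(3,5)B 2/4 not
(3,6)B 1/2 not
Unsatisfied: (0,1), (0,2), (0,6), (1,0), (1,1), (1,2), (1,3), (1,5), (1,6), (2,0), (2,1), (2,2), (2,3), (2,4), (2,5), (3,0), (3,1), (3,2), (3,3), (3,4), (3,5), (3,6) — 22 in total.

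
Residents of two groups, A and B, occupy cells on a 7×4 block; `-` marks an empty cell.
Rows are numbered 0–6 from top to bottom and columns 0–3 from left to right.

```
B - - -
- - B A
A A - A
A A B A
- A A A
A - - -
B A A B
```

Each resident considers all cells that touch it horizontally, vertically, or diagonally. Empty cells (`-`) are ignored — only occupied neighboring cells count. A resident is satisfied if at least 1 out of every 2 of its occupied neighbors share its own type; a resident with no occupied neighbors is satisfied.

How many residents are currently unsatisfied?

(0,0)B 0/0 ok
(1,2)B 0/3 unhappy
(1,3)A 1/2 ok
(2,0)A 3/3 ok
(2,1)A 3/5 ok
(2,3)A 2/4 ok
(3,0)A 4/4 ok
(3,1)A 5/6 ok
(3,2)B 0/7 unhappy
(3,3)A 3/4 ok
(4,1)A 4/5 ok
(4,2)A 4/5 ok
(4,3)A 2/3 ok
(5,0)A 2/3 ok
(6,0)B 0/2 unhappy
(6,1)A 2/3 ok
(6,2)A 1/2 ok
(6,3)B 0/1 unhappy
Unsatisfied: (1,2), (3,2), (6,0), (6,3) — 4 in total.

4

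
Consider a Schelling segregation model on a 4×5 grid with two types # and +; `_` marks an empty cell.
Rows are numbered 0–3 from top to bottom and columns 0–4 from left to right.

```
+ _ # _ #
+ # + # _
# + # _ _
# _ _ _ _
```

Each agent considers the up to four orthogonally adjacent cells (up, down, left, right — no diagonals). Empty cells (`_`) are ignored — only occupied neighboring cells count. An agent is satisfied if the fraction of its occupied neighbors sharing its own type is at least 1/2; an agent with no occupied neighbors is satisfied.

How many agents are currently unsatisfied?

Row 0: (0,0)+ 1/1 ✓ · (0,2)# 0/1 ✗ · (0,4)# 0/0 ✓
Row 1: (1,0)+ 1/3 ✗ · (1,1)# 0/3 ✗ · (1,2)+ 0/4 ✗ · (1,3)# 0/1 ✗
Row 2: (2,0)# 1/3 ✗ · (2,1)+ 0/3 ✗ · (2,2)# 0/2 ✗
Row 3: (3,0)# 1/1 ✓
Unsatisfied: (0,2), (1,0), (1,1), (1,2), (1,3), (2,0), (2,1), (2,2) — 8 in total.

8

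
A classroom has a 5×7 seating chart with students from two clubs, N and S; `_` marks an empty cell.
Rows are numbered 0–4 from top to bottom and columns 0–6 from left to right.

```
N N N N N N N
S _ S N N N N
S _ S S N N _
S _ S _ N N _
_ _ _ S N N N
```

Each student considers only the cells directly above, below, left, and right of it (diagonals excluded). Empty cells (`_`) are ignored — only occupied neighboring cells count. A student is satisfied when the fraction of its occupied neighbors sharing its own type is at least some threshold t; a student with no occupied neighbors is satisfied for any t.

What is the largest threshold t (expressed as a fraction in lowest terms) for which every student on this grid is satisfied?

(0,0)N 1/2
(0,1)N 2/2
(0,2)N 2/3
(0,3)N 3/3
(0,4)N 3/3
(0,5)N 3/3
(0,6)N 2/2
(1,0)S 1/2
(1,2)S 1/3
(1,3)N 2/4
(1,4)N 4/4
(1,5)N 4/4
(1,6)N 2/2
(2,0)S 2/2
(2,2)S 3/3
(2,3)S 1/3
(2,4)N 3/4
(2,5)N 3/3
(3,0)S 1/1
(3,2)S 1/1
(3,4)N 3/3
(3,5)N 3/3
(4,3)S 0/1
(4,4)N 2/3
(4,5)N 3/3
(4,6)N 1/1
The smallest same-type fraction is 0/1 at (4,3), which reduces to 0/1. Any threshold above that leaves this student unsatisfied.

0/1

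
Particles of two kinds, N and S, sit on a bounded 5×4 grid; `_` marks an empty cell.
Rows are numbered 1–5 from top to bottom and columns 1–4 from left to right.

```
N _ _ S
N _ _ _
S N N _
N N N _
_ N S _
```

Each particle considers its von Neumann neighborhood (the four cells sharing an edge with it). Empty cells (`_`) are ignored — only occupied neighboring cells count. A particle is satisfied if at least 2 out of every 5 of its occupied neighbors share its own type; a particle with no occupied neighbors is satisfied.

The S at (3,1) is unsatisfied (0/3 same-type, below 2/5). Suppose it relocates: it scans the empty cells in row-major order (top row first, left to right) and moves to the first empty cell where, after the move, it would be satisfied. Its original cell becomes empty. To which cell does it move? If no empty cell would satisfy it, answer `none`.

Vacating (3,1). Empty cells in order:
  (1,2): 0/1 same-type → still unsatisfied.
  (1,3): 1/1 same-type → satisfied — stop here.

(1,3)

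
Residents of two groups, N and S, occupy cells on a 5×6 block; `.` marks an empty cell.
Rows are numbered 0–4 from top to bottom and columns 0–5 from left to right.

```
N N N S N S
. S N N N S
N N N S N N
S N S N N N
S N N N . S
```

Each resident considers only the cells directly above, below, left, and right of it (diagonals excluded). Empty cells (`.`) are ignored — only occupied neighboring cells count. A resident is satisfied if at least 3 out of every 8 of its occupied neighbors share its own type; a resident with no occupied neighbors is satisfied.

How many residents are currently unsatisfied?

(0,0)N 1/1 ok
(0,1)N 2/3 ok
(0,2)N 2/3 ok
(0,3)S 0/3 unhappy
(0,4)N 1/3 unhappy
(0,5)S 1/2 ok
(1,1)S 0/3 unhappy
(1,2)N 3/4 ok
(1,3)N 2/4 ok
(1,4)N 3/4 ok
(1,5)S 1/3 unhappy
(2,0)N 1/2 ok
(2,1)N 3/4 ok
(2,2)N 2/4 ok
(2,3)S 0/4 unhappy
(2,4)N 3/4 ok
(2,5)N 2/3 ok
(3,0)S 1/3 unhappy
(3,1)N 2/4 ok
(3,2)S 0/4 unhappy
(3,3)N 2/4 ok
(3,4)N 3/3 ok
(3,5)N 2/3 ok
(4,0)S 1/2 ok
(4,1)N 2/3 ok
(4,2)N 2/3 ok
(4,3)N 2/2 ok
(4,5)S 0/1 unhappy
Unsatisfied: (0,3), (0,4), (1,1), (1,5), (2,3), (3,0), (3,2), (4,5) — 8 in total.

8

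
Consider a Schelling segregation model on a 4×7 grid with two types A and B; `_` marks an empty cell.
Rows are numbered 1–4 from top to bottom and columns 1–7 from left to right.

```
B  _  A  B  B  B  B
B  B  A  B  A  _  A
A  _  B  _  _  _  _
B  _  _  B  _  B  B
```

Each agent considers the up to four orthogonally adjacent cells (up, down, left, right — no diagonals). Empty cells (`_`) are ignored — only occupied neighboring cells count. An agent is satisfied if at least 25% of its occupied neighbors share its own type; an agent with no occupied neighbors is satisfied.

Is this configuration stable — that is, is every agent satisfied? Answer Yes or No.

(1,1)B 1/1 ✓
(1,3)A 1/2 ✓
(1,4)B 2/3 ✓
(1,5)B 2/3 ✓
(1,6)B 2/2 ✓
(1,7)B 1/2 ✓
(2,1)B 2/3 ✓
(2,2)B 1/2 ✓
(2,3)A 1/4 ✓
(2,4)B 1/3 ✓
(2,5)A 0/2 ✗
(2,7)A 0/1 ✗
(3,1)A 0/2 ✗
(3,3)B 0/1 ✗
(4,1)B 0/1 ✗
(4,4)B 0/0 ✓
(4,6)B 1/1 ✓
(4,7)B 1/1 ✓
For instance (2,5) has only 0/2 same-type neighbors, below 1/4.

No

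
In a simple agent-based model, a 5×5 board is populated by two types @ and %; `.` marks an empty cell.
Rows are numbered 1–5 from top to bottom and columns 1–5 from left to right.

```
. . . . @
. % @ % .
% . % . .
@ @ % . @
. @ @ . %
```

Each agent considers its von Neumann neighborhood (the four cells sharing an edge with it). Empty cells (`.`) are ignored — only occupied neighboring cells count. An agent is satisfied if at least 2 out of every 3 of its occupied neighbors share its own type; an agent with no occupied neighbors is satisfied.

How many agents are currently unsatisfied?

(1,5)@ 0/0 ✓
(2,2)% 0/1 ✗
(2,3)@ 0/3 ✗
(2,4)% 0/1 ✗
(3,1)% 0/1 ✗
(3,3)% 1/2 ✗
(4,1)@ 1/2 ✗
(4,2)@ 2/3 ✓
(4,3)% 1/3 ✗
(4,5)@ 0/1 ✗
(5,2)@ 2/2 ✓
(5,3)@ 1/2 ✗
(5,5)% 0/1 ✗
Unsatisfied: (2,2), (2,3), (2,4), (3,1), (3,3), (4,1), (4,3), (4,5), (5,3), (5,5) — 10 in total.

10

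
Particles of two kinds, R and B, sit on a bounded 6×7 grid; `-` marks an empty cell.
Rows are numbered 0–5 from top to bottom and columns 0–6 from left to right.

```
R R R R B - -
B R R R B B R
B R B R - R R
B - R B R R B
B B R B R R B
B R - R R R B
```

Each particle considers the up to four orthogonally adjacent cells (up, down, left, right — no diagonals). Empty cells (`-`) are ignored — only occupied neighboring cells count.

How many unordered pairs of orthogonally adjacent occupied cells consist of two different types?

Scan each occupied cell's neighbors to the right and below so each pair is counted once.
From row 0: 2 unlike of 9 pairs (running 2/9).
From row 1: 5 unlike of 12 pairs (running 7/21).
From row 2: 6 unlike of 9 pairs (running 13/30).
From row 3: 3 unlike of 10 pairs (running 16/40).
From row 4: 6 unlike of 12 pairs (running 22/52).
From row 5: 2 unlike of 4 pairs (running 24/56).
Total adjacent occupied pairs: 56; unlike-type pairs: 24.

24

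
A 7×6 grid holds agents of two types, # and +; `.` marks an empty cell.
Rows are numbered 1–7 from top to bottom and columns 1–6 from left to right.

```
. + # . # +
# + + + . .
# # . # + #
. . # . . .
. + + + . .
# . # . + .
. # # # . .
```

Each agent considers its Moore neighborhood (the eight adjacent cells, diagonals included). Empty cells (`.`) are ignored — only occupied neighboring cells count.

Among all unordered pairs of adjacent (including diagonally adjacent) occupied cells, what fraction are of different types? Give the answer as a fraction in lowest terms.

Scan each occupied cell's neighbors to the right and below (and the two forward diagonals) so each pair is counted once.
From row 1: 7 unlike of 9 pairs (running 7/9).
From row 2: 6 unlike of 11 pairs (running 13/20).
From row 3: 2 unlike of 5 pairs (running 15/25).
From row 4: 3 unlike of 3 pairs (running 18/28).
From row 5: 4 unlike of 7 pairs (running 22/35).
From row 6: 1 unlike of 5 pairs (running 23/40).
From row 7: 0 unlike of 2 pairs (running 23/42).
Total adjacent occupied pairs: 42; unlike-type pairs: 23.
23/42 is already in lowest terms.

23/42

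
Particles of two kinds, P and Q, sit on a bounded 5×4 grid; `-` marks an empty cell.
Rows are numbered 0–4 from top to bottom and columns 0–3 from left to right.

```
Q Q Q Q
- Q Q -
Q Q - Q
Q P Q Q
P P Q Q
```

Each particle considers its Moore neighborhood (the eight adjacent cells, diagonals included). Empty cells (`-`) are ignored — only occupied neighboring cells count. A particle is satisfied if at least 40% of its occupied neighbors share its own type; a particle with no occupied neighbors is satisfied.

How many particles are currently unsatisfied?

Row 0: (0,0)Q 2/2 ✓ · (0,1)Q 4/4 ✓ · (0,2)Q 4/4 ✓ · (0,3)Q 2/2 ✓
Row 1: (1,1)Q 6/6 ✓ · (1,2)Q 6/6 ✓
Row 2: (2,0)Q 3/4 ✓ · (2,1)Q 5/6 ✓ · (2,3)Q 3/3 ✓
Row 3: (3,0)Q 2/5 ✓ · (3,1)P 2/7 ✗ · (3,2)Q 5/7 ✓ · (3,3)Q 4/4 ✓
Row 4: (4,0)P 2/3 ✓ · (4,1)P 2/5 ✓ · (4,2)Q 3/5 ✓ · (4,3)Q 3/3 ✓
Unsatisfied: (3,1) — 1 in total.

1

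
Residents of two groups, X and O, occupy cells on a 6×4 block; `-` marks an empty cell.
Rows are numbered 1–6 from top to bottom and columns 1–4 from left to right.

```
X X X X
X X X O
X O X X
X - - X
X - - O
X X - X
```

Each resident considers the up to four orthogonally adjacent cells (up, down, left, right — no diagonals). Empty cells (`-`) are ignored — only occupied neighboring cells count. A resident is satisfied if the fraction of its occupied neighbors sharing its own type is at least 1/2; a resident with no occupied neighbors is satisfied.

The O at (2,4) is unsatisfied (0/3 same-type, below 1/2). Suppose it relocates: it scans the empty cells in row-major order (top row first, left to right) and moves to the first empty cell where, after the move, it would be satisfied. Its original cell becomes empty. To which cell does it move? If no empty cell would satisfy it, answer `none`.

Vacating (2,4). Empty cells in order:
  (4,2): 1/2 same-type → satisfied — stop here.

(4,2)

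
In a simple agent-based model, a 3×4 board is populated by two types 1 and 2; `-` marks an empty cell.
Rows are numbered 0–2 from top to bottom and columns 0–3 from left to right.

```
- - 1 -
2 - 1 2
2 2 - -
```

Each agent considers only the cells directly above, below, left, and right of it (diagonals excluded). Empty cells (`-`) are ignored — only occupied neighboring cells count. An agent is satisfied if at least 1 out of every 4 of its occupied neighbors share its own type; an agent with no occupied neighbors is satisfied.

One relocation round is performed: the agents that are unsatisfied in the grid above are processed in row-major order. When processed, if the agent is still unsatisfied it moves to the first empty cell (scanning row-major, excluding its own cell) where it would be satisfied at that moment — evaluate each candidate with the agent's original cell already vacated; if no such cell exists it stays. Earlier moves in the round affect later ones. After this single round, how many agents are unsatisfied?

0

Initially unsatisfied (in order): (1,3).
  (1,3) → (0,0).
Resulting grid:
2 - 1 -
2 - 1 -
2 2 - -
All satisfied now.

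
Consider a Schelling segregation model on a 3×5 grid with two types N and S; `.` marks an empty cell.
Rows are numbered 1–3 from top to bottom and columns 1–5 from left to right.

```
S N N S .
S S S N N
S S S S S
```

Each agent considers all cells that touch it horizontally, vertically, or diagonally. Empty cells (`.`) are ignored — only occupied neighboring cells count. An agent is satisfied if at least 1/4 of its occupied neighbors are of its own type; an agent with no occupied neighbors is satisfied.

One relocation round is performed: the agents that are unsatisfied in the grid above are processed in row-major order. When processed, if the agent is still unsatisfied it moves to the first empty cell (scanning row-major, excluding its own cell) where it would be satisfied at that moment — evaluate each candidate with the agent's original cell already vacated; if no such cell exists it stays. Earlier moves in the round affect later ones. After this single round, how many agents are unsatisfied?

1

Initially unsatisfied (in order): (1,2).
  (1,2) → (1,5).
Resulting grid:
S . N S N
S S S N N
S S S S S
Unsatisfied now: (1,4).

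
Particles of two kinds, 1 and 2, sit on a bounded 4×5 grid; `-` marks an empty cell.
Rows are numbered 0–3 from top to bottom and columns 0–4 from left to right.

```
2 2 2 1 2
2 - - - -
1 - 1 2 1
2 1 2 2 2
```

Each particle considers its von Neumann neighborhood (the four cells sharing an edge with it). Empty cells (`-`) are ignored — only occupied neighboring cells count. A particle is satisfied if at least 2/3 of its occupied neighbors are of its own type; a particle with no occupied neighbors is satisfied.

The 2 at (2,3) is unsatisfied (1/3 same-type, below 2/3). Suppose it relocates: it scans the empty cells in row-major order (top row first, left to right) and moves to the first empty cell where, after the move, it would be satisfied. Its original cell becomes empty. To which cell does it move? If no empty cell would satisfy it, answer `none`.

Vacating (2,3). Empty cells in order:
  (1,1): 2/2 same-type → satisfied — stop here.

(1,1)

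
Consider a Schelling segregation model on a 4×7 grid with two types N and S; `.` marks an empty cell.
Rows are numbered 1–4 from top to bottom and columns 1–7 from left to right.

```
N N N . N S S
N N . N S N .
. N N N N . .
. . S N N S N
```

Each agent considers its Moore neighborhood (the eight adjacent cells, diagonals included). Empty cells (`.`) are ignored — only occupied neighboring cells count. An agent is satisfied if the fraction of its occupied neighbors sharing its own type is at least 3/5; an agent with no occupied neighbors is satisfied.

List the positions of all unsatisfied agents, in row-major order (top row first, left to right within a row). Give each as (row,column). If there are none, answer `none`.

(1,5), (1,6), (1,7), (2,5), (2,6), (4,3), (4,6), (4,7)

Row 1: (1,1)N 3/3 satisfied · (1,2)N 4/4 satisfied · (1,3)N 3/3 satisfied · (1,5)N 2/4 not · (1,6)S 2/4 not · (1,7)S 1/2 not
Row 2: (2,1)N 4/4 satisfied · (2,2)N 6/6 satisfied · (2,4)N 5/6 satisfied · (2,5)S 1/6 not · (2,6)N 2/5 not
Row 3: (3,2)N 3/4 satisfied · (3,3)N 5/6 satisfied · (3,4)N 5/7 satisfied · (3,5)N 5/7 satisfied
Row 4: (4,3)S 0/4 not · (4,4)N 4/5 satisfied · (4,5)N 3/4 satisfied · (4,6)S 0/3 not · (4,7)N 0/1 not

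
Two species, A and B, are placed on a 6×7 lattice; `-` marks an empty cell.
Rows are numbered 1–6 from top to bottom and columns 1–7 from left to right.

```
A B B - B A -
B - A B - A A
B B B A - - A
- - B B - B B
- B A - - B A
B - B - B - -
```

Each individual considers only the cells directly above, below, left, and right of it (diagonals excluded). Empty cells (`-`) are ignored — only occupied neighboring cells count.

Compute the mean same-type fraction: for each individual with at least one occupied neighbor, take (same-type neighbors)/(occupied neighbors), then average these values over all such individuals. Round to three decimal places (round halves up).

0.417

Row 1: (1,1)A 0/2 · (1,2)B 1/2 · (1,3)B 1/2 · (1,5)B 0/1 · (1,6)A 1/2
Row 2: (2,1)B 1/2 · (2,3)A 0/3 · (2,4)B 0/2 · (2,6)A 2/2 · (2,7)A 2/2
Row 3: (3,1)B 2/2 · (3,2)B 2/2 · (3,3)B 2/4 · (3,4)A 0/3 · (3,7)A 1/2
Row 4: (4,3)B 2/3 · (4,4)B 1/2 · (4,6)B 2/2 · (4,7)B 1/3
Row 5: (5,2)B 0/1 · (5,3)A 0/3 · (5,6)B 1/2 · (5,7)A 0/2
Row 6: (6,1)B — no occupied neighbors · (6,3)B 0/1 · (6,5)B — no occupied neighbors
Sum over 24 individuals: 0/2 + 1/2 + 1/2 + 0/1 + 1/2 + 1/2 + 0/3 + 0/2 + 2/2 + 2/2 + 2/2 + 2/2 + 2/4 + 0/3 + 1/2 + 2/3 + 1/2 + 2/2 + 1/3 + 0/1 + 0/3 + 1/2 + 0/2 + 0/1 = 10; mean = 10 ÷ 24 = 5/12 = 0.416666… → 0.417.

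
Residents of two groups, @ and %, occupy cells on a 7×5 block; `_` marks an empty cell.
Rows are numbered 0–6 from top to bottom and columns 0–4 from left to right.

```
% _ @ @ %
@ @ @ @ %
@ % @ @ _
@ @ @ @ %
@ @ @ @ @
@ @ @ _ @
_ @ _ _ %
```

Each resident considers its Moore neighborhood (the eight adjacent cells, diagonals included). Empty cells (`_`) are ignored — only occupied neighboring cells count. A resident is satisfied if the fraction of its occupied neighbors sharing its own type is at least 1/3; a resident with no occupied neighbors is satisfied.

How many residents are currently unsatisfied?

Row 0: (0,0)% 0/2 ✗ · (0,2)@ 4/4 ✓ · (0,3)@ 3/5 ✓ · (0,4)% 1/3 ✓
Row 1: (1,0)@ 2/4 ✓ · (1,1)@ 5/7 ✓ · (1,2)@ 6/7 ✓ · (1,3)@ 5/7 ✓ · (1,4)% 1/4 ✗
Row 2: (2,0)@ 4/5 ✓ · (2,1)% 0/8 ✗ · (2,2)@ 7/8 ✓ · (2,3)@ 5/7 ✓
Row 3: (3,0)@ 4/5 ✓ · (3,1)@ 7/8 ✓ · (3,2)@ 7/8 ✓ · (3,3)@ 6/7 ✓ · (3,4)% 0/4 ✗
Row 4: (4,0)@ 5/5 ✓ · (4,1)@ 8/8 ✓ · (4,2)@ 7/7 ✓ · (4,3)@ 6/7 ✓ · (4,4)@ 3/4 ✓
Row 5: (5,0)@ 4/4 ✓ · (5,1)@ 6/6 ✓ · (5,2)@ 5/5 ✓ · (5,4)@ 2/3 ✓
Row 6: (6,1)@ 3/3 ✓ · (6,4)% 0/1 ✗
Unsatisfied: (0,0), (1,4), (2,1), (3,4), (6,4) — 5 in total.

5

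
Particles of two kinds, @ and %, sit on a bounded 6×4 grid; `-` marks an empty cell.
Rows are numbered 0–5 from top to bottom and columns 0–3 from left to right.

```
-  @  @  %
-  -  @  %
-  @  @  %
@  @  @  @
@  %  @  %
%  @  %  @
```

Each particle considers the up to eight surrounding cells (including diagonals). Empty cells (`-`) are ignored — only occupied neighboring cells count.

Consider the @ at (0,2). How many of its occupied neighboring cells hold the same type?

2

Occupied neighbors of (0,2): (0,1)=@, (0,3)=%, (1,2)=@, (1,3)=%.
Same type (@): 2 of 4.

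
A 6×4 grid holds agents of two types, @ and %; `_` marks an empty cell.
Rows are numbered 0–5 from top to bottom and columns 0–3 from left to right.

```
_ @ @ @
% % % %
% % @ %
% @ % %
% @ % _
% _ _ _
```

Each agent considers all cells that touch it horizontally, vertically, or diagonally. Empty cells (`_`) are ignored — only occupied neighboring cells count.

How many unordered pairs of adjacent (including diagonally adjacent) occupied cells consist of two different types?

26

Scan each occupied cell's neighbors to the right and below (and the two forward diagonals) so each pair is counted once.
From row 0: 8 unlike of 10 pairs (running 8/10).
From row 1: 3 unlike of 13 pairs (running 11/23).
From row 2: 6 unlike of 13 pairs (running 17/36).
From row 3: 6 unlike of 11 pairs (running 23/47).
From row 4: 3 unlike of 4 pairs (running 26/51).
Total adjacent occupied pairs: 51; unlike-type pairs: 26.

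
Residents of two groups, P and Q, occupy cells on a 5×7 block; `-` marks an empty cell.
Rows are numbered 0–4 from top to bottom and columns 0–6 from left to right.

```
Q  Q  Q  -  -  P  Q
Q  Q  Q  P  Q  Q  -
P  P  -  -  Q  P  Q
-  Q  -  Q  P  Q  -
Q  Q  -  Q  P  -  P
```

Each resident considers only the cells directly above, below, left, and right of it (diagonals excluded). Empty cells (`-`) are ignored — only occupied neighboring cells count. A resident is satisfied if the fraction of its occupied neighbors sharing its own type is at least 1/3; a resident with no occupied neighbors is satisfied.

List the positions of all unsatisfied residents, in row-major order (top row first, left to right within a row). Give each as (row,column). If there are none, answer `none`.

(0,5), (0,6), (1,3), (2,5), (2,6), (3,4), (3,5)

Row 0: (0,0)Q 2/2 ok · (0,1)Q 3/3 ok · (0,2)Q 2/2 ok · (0,5)P 0/2 unhappy · (0,6)Q 0/1 unhappy
Row 1: (1,0)Q 2/3 ok · (1,1)Q 3/4 ok · (1,2)Q 2/3 ok · (1,3)P 0/2 unhappy · (1,4)Q 2/3 ok · (1,5)Q 1/3 ok
Row 2: (2,0)P 1/2 ok · (2,1)P 1/3 ok · (2,4)Q 1/3 ok · (2,5)P 0/4 unhappy · (2,6)Q 0/1 unhappy
Row 3: (3,1)Q 1/2 ok · (3,3)Q 1/2 ok · (3,4)P 1/4 unhappy · (3,5)Q 0/2 unhappy
Row 4: (4,0)Q 1/1 ok · (4,1)Q 2/2 ok · (4,3)Q 1/2 ok · (4,4)P 1/2 ok · (4,6)P 0/0 ok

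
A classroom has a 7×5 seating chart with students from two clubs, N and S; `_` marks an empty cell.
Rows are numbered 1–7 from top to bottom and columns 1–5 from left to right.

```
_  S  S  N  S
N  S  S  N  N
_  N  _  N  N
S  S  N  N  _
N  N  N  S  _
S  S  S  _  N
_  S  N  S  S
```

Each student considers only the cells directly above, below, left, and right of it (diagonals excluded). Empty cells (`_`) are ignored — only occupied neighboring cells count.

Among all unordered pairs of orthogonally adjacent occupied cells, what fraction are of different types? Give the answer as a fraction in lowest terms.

1/2

Scan each occupied cell's neighbors to the right and below so each pair is counted once.
Row 1: S(1,2)–S(1,3)= S(1,2)–S(2,2)= S(1,3)–N(1,4)≠ S(1,3)–S(2,3)= N(1,4)–S(1,5)≠ N(1,4)–N(2,4)= S(1,5)–N(2,5)≠  → 3/7 unlike.
Row 2: N(2,1)–S(2,2)≠ S(2,2)–S(2,3)= S(2,2)–N(3,2)≠ S(2,3)–N(2,4)≠ N(2,4)–N(2,5)= N(2,4)–N(3,4)= N(2,5)–N(3,5)=  → 3/7 unlike.
Row 3: N(3,2)–S(4,2)≠ N(3,4)–N(3,5)= N(3,4)–N(4,4)=  → 1/3 unlike.
Row 4: S(4,1)–S(4,2)= S(4,1)–N(5,1)≠ S(4,2)–N(4,3)≠ S(4,2)–N(5,2)≠ N(4,3)–N(4,4)= N(4,3)–N(5,3)= N(4,4)–S(5,4)≠  → 4/7 unlike.
Row 5: N(5,1)–N(5,2)= N(5,1)–S(6,1)≠ N(5,2)–N(5,3)= N(5,2)–S(6,2)≠ N(5,3)–S(5,4)≠ N(5,3)–S(6,3)≠  → 4/6 unlike.
Row 6: S(6,1)–S(6,2)= S(6,2)–S(6,3)= S(6,2)–S(7,2)= S(6,3)–N(7,3)≠ N(6,5)–S(7,5)≠  → 2/5 unlike.
Row 7: S(7,2)–N(7,3)≠ N(7,3)–S(7,4)≠ S(7,4)–S(7,5)=  → 2/3 unlike.
Total adjacent occupied pairs: 38; unlike-type pairs: 19.
19/38 reduces to 1/2.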